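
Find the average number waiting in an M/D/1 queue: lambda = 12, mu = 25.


M/D/1: Lq = rho^2 / (2*(1-rho)) where rho = 12/25; Lq = 0.22

0.22


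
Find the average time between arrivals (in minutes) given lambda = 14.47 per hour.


Mean interarrival time = 60/lambda = 60/14.47 = 4.15 minutes

4.15 minutes


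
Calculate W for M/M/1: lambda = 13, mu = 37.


W = 1/(mu - lambda) = 1/(37 - 13) = 0.0417 hours

0.0417 hours


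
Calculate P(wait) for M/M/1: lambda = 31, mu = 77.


P(wait) = rho = lambda/mu = 31/77 = 0.4026

0.4026


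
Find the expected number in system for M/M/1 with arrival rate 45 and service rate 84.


rho = 45/84; L = rho/(1-rho) = 1.15

1.15


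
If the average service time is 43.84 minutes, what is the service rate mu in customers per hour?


mu = 60 / avg_service_time = 60 / 43.84 = 1.37 per hour

1.37 per hour


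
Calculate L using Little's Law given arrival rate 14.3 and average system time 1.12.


L = lambda * W = 14.3 * 1.12 = 16.02

16.02


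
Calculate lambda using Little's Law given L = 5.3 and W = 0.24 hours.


lambda = L / W = 5.3 / 0.24 = 22.08 per hour

22.08 per hour


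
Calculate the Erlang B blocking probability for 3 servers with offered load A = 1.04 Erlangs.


B(N,A) = (A^N/N!) / sum(A^k/k!, k=0..N) with N=3, A=1.04 = 0.0677

0.0677


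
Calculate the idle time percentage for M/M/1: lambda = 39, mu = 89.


Idle fraction = (1 - rho) * 100 = (1 - 39/89) * 100 = 56.2%

56.2%


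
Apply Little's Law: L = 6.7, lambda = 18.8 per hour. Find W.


W = L / lambda = 6.7 / 18.8 = 0.3564 hours

0.3564 hours


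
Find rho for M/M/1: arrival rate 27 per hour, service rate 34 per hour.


rho = lambda/mu = 27/34 = 0.7941

0.7941


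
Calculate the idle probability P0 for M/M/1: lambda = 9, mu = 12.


P0 = 1 - rho = 1 - 9/12 = 0.25

0.25


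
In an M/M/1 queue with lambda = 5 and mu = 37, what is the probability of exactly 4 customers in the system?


rho = 5/37; P(n) = (1-rho)*rho^n = (1-5/37)*(5/37)^4 = 0.0003

0.0003


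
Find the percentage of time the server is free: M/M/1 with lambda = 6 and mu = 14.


Idle fraction = (1 - rho) * 100 = (1 - 6/14) * 100 = 57.1%

57.1%


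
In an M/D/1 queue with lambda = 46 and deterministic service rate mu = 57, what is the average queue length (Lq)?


M/D/1: Lq = rho^2 / (2*(1-rho)) where rho = 46/57; Lq = 1.69

1.69


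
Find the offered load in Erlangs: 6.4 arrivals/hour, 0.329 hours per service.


Offered load a = lambda * E[S] = 6.4 * 0.329 = 2.11 Erlangs

2.11 Erlangs


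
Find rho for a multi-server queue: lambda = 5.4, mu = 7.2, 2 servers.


rho = lambda / (c * mu) = 5.4 / (2 * 7.2) = 0.375

0.375


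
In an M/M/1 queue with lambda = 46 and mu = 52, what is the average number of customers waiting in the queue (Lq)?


rho = 46/52; Lq = rho^2/(1-rho) = 6.78

6.78


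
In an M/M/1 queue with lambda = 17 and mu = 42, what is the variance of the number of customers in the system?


rho = 17/42; Var(N) = rho/(1-rho)^2 = 1.14

1.14


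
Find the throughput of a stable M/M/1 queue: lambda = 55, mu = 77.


For a stable queue (lambda < mu), throughput = lambda = 55 per hour

55 per hour


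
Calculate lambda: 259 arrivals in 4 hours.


lambda = total arrivals / time = 259 / 4 = 64.75 per hour

64.75 per hour


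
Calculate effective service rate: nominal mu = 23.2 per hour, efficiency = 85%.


Effective rate = mu * efficiency = 23.2 * 0.85 = 19.72 per hour

19.72 per hour


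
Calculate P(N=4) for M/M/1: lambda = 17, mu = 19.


rho = 17/19; P(n) = (1-rho)*rho^n = (1-17/19)*(17/19)^4 = 0.0675

0.0675


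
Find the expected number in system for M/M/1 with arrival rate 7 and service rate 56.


rho = 7/56; L = rho/(1-rho) = 0.14

0.14


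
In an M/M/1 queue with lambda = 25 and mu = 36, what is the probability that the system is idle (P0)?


P0 = 1 - rho = 1 - 25/36 = 0.3056

0.3056


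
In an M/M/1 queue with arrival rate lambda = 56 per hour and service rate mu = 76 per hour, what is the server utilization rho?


rho = lambda/mu = 56/76 = 0.7368

0.7368


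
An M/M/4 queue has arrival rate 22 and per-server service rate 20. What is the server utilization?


rho = lambda/(c*mu) = 22/(4*20) = 0.275

0.275


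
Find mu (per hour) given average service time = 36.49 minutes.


mu = 60 / avg_service_time = 60 / 36.49 = 1.64 per hour

1.64 per hour


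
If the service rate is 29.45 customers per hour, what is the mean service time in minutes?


Mean service time = 60/mu = 60/29.45 = 2.04 minutes

2.04 minutes


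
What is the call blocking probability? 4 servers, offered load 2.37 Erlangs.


B(N,A) = (A^N/N!) / sum(A^k/k!, k=0..N) with N=4, A=2.37 = 0.1354

0.1354


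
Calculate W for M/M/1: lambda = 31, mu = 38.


W = 1/(mu - lambda) = 1/(38 - 31) = 0.1429 hours

0.1429 hours


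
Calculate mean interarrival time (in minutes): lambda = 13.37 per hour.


Mean interarrival time = 60/lambda = 60/13.37 = 4.49 minutes

4.49 minutes


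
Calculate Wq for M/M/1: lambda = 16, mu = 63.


rho = 16/63; Wq = rho/(mu - lambda) = 0.0054 hours

0.0054 hours


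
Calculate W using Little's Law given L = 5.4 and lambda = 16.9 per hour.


W = L / lambda = 5.4 / 16.9 = 0.3195 hours

0.3195 hours


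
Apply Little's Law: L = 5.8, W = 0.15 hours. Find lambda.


lambda = L / W = 5.8 / 0.15 = 38.67 per hour

38.67 per hour


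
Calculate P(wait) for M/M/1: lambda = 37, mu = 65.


P(wait) = rho = lambda/mu = 37/65 = 0.5692

0.5692


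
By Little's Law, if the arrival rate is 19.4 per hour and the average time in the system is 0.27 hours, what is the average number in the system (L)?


L = lambda * W = 19.4 * 0.27 = 5.24

5.24


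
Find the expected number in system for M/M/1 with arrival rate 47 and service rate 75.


rho = 47/75; L = rho/(1-rho) = 1.68

1.68


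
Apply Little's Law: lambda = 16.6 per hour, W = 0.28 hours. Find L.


L = lambda * W = 16.6 * 0.28 = 4.65

4.65


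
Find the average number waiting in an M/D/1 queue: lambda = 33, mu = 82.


M/D/1: Lq = rho^2 / (2*(1-rho)) where rho = 33/82; Lq = 0.14

0.14


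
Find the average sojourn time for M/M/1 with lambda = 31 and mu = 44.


W = 1/(mu - lambda) = 1/(44 - 31) = 0.0769 hours

0.0769 hours


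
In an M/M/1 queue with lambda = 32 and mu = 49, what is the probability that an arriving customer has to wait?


P(wait) = rho = lambda/mu = 32/49 = 0.6531

0.6531


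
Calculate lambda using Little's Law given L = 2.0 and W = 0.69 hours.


lambda = L / W = 2.0 / 0.69 = 2.9 per hour

2.9 per hour


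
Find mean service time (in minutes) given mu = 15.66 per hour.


Mean service time = 60/mu = 60/15.66 = 3.83 minutes

3.83 minutes


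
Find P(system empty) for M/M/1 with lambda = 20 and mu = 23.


P0 = 1 - rho = 1 - 20/23 = 0.1304

0.1304


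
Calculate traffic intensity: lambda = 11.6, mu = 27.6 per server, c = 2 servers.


rho = lambda / (c * mu) = 11.6 / (2 * 27.6) = 0.2101

0.2101


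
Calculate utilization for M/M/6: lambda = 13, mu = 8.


rho = lambda/(c*mu) = 13/(6*8) = 0.2708

0.2708


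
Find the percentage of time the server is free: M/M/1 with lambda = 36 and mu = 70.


Idle fraction = (1 - rho) * 100 = (1 - 36/70) * 100 = 48.6%

48.6%


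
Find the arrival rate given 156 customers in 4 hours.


lambda = total arrivals / time = 156 / 4 = 39.0 per hour

39.0 per hour


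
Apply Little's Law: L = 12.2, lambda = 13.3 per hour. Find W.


W = L / lambda = 12.2 / 13.3 = 0.9173 hours

0.9173 hours


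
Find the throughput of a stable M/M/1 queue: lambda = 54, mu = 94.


For a stable queue (lambda < mu), throughput = lambda = 54 per hour

54 per hour


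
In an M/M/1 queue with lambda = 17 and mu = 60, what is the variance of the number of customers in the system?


rho = 17/60; Var(N) = rho/(1-rho)^2 = 0.55

0.55


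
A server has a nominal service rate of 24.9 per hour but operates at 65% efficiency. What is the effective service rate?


Effective rate = mu * efficiency = 24.9 * 0.65 = 16.19 per hour

16.19 per hour


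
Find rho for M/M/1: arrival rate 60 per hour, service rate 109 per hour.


rho = lambda/mu = 60/109 = 0.5505

0.5505


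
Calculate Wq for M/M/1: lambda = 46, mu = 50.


rho = 46/50; Wq = rho/(mu - lambda) = 0.23 hours

0.23 hours


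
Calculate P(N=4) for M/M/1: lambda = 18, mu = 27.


rho = 18/27; P(n) = (1-rho)*rho^n = (1-18/27)*(18/27)^4 = 0.0658

0.0658


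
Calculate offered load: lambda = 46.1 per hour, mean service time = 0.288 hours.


Offered load a = lambda * E[S] = 46.1 * 0.288 = 13.28 Erlangs

13.28 Erlangs


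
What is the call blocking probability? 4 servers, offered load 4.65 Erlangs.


B(N,A) = (A^N/N!) / sum(A^k/k!, k=0..N) with N=4, A=4.65 = 0.3697

0.3697


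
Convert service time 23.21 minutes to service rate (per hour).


mu = 60 / avg_service_time = 60 / 23.21 = 2.59 per hour

2.59 per hour


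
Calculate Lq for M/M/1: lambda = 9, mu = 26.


rho = 9/26; Lq = rho^2/(1-rho) = 0.18

0.18


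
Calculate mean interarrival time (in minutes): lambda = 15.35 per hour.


Mean interarrival time = 60/lambda = 60/15.35 = 3.91 minutes

3.91 minutes


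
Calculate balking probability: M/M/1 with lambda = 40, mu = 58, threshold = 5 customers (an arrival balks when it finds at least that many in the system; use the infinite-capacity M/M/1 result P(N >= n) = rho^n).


P(N >= 5) = rho^5 = (40/58)^5 = 0.156

0.156


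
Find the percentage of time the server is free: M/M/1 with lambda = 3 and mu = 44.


Idle fraction = (1 - rho) * 100 = (1 - 3/44) * 100 = 93.2%

93.2%


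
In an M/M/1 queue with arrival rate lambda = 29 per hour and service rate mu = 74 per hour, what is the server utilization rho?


rho = lambda/mu = 29/74 = 0.3919

0.3919


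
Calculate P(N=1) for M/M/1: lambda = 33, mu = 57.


rho = 33/57; P(n) = (1-rho)*rho^n = (1-33/57)*(33/57)^1 = 0.2438

0.2438


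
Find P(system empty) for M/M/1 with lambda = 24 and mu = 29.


P0 = 1 - rho = 1 - 24/29 = 0.1724

0.1724


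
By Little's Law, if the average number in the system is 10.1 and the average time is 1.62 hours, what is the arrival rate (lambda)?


lambda = L / W = 10.1 / 1.62 = 6.23 per hour

6.23 per hour


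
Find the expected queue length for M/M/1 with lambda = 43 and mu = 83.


rho = 43/83; Lq = rho^2/(1-rho) = 0.56

0.56


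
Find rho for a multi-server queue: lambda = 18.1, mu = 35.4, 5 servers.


rho = lambda / (c * mu) = 18.1 / (5 * 35.4) = 0.1023

0.1023


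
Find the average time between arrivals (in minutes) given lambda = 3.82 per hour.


Mean interarrival time = 60/lambda = 60/3.82 = 15.71 minutes

15.71 minutes


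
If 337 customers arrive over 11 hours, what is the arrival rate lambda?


lambda = total arrivals / time = 337 / 11 = 30.64 per hour

30.64 per hour


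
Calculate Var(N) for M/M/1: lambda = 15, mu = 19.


rho = 15/19; Var(N) = rho/(1-rho)^2 = 17.81

17.81


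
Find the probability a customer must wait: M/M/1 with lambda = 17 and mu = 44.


P(wait) = rho = lambda/mu = 17/44 = 0.3864

0.3864


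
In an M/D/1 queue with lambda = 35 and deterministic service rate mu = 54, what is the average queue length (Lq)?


M/D/1: Lq = rho^2 / (2*(1-rho)) where rho = 35/54; Lq = 0.6

0.6


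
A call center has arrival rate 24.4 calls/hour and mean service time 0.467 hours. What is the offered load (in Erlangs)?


Offered load a = lambda * E[S] = 24.4 * 0.467 = 11.39 Erlangs

11.39 Erlangs


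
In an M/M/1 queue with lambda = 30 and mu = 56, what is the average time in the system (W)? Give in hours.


W = 1/(mu - lambda) = 1/(56 - 30) = 0.0385 hours

0.0385 hours


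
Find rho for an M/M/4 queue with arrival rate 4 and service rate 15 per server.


rho = lambda/(c*mu) = 4/(4*15) = 0.0667

0.0667


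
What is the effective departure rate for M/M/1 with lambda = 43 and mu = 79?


For a stable queue (lambda < mu), throughput = lambda = 43 per hour

43 per hour


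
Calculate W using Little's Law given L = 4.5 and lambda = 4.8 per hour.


W = L / lambda = 4.5 / 4.8 = 0.9375 hours

0.9375 hours


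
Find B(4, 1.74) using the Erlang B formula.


B(N,A) = (A^N/N!) / sum(A^k/k!, k=0..N) with N=4, A=1.74 = 0.0693

0.0693


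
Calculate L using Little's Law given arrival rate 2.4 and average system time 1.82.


L = lambda * W = 2.4 * 1.82 = 4.37

4.37


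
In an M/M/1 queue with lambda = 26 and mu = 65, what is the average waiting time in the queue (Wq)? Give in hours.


rho = 26/65; Wq = rho/(mu - lambda) = 0.0103 hours

0.0103 hours


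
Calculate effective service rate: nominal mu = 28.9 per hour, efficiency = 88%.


Effective rate = mu * efficiency = 28.9 * 0.88 = 25.43 per hour

25.43 per hour


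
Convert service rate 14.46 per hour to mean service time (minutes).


Mean service time = 60/mu = 60/14.46 = 4.15 minutes

4.15 minutes


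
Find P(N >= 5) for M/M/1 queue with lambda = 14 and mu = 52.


P(N >= 5) = rho^5 = (14/52)^5 = 0.0014

0.0014


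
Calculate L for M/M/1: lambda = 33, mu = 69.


rho = 33/69; L = rho/(1-rho) = 0.92

0.92


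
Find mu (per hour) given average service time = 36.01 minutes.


mu = 60 / avg_service_time = 60 / 36.01 = 1.67 per hour

1.67 per hour


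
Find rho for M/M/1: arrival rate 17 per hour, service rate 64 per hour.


rho = lambda/mu = 17/64 = 0.2656

0.2656


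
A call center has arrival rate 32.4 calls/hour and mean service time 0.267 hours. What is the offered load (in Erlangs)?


Offered load a = lambda * E[S] = 32.4 * 0.267 = 8.65 Erlangs

8.65 Erlangs


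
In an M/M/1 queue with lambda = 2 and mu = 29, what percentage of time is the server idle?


Idle fraction = (1 - rho) * 100 = (1 - 2/29) * 100 = 93.1%

93.1%


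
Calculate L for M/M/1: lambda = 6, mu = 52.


rho = 6/52; L = rho/(1-rho) = 0.13

0.13


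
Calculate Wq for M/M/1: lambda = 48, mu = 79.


rho = 48/79; Wq = rho/(mu - lambda) = 0.0196 hours

0.0196 hours


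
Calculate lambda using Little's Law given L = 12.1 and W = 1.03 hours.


lambda = L / W = 12.1 / 1.03 = 11.75 per hour

11.75 per hour


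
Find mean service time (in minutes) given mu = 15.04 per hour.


Mean service time = 60/mu = 60/15.04 = 3.99 minutes

3.99 minutes


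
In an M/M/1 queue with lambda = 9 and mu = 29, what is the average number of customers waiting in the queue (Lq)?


rho = 9/29; Lq = rho^2/(1-rho) = 0.14

0.14


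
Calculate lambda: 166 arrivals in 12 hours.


lambda = total arrivals / time = 166 / 12 = 13.83 per hour

13.83 per hour


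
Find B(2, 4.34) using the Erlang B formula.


B(N,A) = (A^N/N!) / sum(A^k/k!, k=0..N) with N=2, A=4.34 = 0.6382

0.6382


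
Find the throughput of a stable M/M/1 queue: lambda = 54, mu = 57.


For a stable queue (lambda < mu), throughput = lambda = 54 per hour

54 per hour


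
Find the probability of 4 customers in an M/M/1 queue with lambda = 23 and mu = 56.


rho = 23/56; P(n) = (1-rho)*rho^n = (1-23/56)*(23/56)^4 = 0.0168

0.0168


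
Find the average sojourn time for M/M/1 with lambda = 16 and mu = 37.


W = 1/(mu - lambda) = 1/(37 - 16) = 0.0476 hours

0.0476 hours


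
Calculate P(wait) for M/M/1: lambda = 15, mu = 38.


P(wait) = rho = lambda/mu = 15/38 = 0.3947

0.3947


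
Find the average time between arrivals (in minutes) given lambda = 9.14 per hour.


Mean interarrival time = 60/lambda = 60/9.14 = 6.56 minutes

6.56 minutes


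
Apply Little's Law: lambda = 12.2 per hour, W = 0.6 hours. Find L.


L = lambda * W = 12.2 * 0.6 = 7.32

7.32


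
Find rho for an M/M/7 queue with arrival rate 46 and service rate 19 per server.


rho = lambda/(c*mu) = 46/(7*19) = 0.3459

0.3459


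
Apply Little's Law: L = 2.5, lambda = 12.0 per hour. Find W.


W = L / lambda = 2.5 / 12.0 = 0.2083 hours

0.2083 hours


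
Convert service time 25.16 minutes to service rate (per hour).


mu = 60 / avg_service_time = 60 / 25.16 = 2.38 per hour

2.38 per hour


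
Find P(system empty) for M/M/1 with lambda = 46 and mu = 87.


P0 = 1 - rho = 1 - 46/87 = 0.4713

0.4713


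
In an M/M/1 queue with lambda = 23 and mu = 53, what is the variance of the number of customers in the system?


rho = 23/53; Var(N) = rho/(1-rho)^2 = 1.35

1.35


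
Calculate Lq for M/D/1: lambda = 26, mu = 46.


M/D/1: Lq = rho^2 / (2*(1-rho)) where rho = 26/46; Lq = 0.37

0.37


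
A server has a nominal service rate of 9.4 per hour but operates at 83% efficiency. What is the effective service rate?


Effective rate = mu * efficiency = 9.4 * 0.83 = 7.8 per hour

7.8 per hour


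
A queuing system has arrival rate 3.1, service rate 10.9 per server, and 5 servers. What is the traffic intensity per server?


rho = lambda / (c * mu) = 3.1 / (5 * 10.9) = 0.0569

0.0569


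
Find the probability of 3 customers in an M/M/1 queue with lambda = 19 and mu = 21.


rho = 19/21; P(n) = (1-rho)*rho^n = (1-19/21)*(19/21)^3 = 0.0705

0.0705


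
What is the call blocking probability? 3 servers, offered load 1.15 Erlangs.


B(N,A) = (A^N/N!) / sum(A^k/k!, k=0..N) with N=3, A=1.15 = 0.0827

0.0827


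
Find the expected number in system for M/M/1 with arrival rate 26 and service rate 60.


rho = 26/60; L = rho/(1-rho) = 0.76

0.76


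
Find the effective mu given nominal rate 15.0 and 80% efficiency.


Effective rate = mu * efficiency = 15.0 * 0.8 = 12.0 per hour

12.0 per hour


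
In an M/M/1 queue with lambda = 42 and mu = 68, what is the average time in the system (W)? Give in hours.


W = 1/(mu - lambda) = 1/(68 - 42) = 0.0385 hours

0.0385 hours


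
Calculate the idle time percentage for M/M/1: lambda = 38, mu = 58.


Idle fraction = (1 - rho) * 100 = (1 - 38/58) * 100 = 34.5%

34.5%


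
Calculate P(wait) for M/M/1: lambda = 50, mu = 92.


P(wait) = rho = lambda/mu = 50/92 = 0.5435

0.5435


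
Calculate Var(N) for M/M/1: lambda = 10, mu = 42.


rho = 10/42; Var(N) = rho/(1-rho)^2 = 0.41

0.41


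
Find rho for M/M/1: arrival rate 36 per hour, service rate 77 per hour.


rho = lambda/mu = 36/77 = 0.4675

0.4675


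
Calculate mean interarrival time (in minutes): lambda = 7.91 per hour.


Mean interarrival time = 60/lambda = 60/7.91 = 7.59 minutes

7.59 minutes


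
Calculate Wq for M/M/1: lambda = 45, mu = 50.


rho = 45/50; Wq = rho/(mu - lambda) = 0.18 hours

0.18 hours


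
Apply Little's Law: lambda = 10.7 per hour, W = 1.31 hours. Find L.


L = lambda * W = 10.7 * 1.31 = 14.02

14.02


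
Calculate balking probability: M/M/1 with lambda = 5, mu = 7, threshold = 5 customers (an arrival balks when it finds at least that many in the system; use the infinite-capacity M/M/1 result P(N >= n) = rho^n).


P(N >= 5) = rho^5 = (5/7)^5 = 0.1859

0.1859


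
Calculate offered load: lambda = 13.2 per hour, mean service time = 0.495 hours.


Offered load a = lambda * E[S] = 13.2 * 0.495 = 6.53 Erlangs

6.53 Erlangs


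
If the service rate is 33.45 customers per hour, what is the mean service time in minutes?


Mean service time = 60/mu = 60/33.45 = 1.79 minutes

1.79 minutes


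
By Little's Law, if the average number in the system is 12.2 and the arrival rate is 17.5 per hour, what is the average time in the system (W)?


W = L / lambda = 12.2 / 17.5 = 0.6971 hours

0.6971 hours


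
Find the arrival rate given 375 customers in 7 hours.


lambda = total arrivals / time = 375 / 7 = 53.57 per hour

53.57 per hour


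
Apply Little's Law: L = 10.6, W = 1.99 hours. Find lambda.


lambda = L / W = 10.6 / 1.99 = 5.33 per hour

5.33 per hour


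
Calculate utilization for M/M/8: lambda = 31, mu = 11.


rho = lambda/(c*mu) = 31/(8*11) = 0.3523

0.3523


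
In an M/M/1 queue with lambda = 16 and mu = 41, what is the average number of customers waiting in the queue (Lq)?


rho = 16/41; Lq = rho^2/(1-rho) = 0.25

0.25


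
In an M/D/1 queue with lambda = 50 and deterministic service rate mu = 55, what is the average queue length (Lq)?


M/D/1: Lq = rho^2 / (2*(1-rho)) where rho = 50/55; Lq = 4.55

4.55


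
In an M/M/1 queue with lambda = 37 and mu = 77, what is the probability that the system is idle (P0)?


P0 = 1 - rho = 1 - 37/77 = 0.5195

0.5195


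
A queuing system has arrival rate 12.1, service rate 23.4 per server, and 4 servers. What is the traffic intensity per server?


rho = lambda / (c * mu) = 12.1 / (4 * 23.4) = 0.1293

0.1293


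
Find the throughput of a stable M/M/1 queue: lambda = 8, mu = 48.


For a stable queue (lambda < mu), throughput = lambda = 8 per hour

8 per hour


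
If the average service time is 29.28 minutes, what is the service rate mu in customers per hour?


mu = 60 / avg_service_time = 60 / 29.28 = 2.05 per hour

2.05 per hour


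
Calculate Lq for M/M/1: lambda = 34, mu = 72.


rho = 34/72; Lq = rho^2/(1-rho) = 0.42

0.42


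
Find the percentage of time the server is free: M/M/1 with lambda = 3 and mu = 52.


Idle fraction = (1 - rho) * 100 = (1 - 3/52) * 100 = 94.2%

94.2%


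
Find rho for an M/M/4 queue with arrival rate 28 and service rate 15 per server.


rho = lambda/(c*mu) = 28/(4*15) = 0.4667

0.4667


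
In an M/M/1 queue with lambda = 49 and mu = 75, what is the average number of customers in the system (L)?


rho = 49/75; L = rho/(1-rho) = 1.88

1.88


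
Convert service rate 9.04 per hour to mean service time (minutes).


Mean service time = 60/mu = 60/9.04 = 6.64 minutes

6.64 minutes


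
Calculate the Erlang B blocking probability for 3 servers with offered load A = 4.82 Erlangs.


B(N,A) = (A^N/N!) / sum(A^k/k!, k=0..N) with N=3, A=4.82 = 0.517

0.517


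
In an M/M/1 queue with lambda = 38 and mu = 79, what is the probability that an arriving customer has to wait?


P(wait) = rho = lambda/mu = 38/79 = 0.481

0.481


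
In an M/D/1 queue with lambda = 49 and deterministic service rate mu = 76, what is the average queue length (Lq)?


M/D/1: Lq = rho^2 / (2*(1-rho)) where rho = 49/76; Lq = 0.59

0.59


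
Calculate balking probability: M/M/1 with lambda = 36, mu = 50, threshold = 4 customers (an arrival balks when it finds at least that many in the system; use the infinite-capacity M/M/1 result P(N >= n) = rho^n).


P(N >= 4) = rho^4 = (36/50)^4 = 0.2687

0.2687


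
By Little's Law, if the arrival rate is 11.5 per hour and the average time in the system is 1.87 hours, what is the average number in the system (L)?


L = lambda * W = 11.5 * 1.87 = 21.51

21.51


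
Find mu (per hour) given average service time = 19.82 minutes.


mu = 60 / avg_service_time = 60 / 19.82 = 3.03 per hour

3.03 per hour


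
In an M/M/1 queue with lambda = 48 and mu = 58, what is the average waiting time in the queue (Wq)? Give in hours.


rho = 48/58; Wq = rho/(mu - lambda) = 0.0828 hours

0.0828 hours


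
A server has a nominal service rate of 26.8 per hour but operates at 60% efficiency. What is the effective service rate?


Effective rate = mu * efficiency = 26.8 * 0.6 = 16.08 per hour

16.08 per hour


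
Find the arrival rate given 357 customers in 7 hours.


lambda = total arrivals / time = 357 / 7 = 51.0 per hour

51.0 per hour


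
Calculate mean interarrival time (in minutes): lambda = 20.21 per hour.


Mean interarrival time = 60/lambda = 60/20.21 = 2.97 minutes

2.97 minutes


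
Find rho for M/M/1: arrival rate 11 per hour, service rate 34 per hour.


rho = lambda/mu = 11/34 = 0.3235

0.3235


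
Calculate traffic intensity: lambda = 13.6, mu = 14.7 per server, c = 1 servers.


rho = lambda / (c * mu) = 13.6 / (1 * 14.7) = 0.9252

0.9252


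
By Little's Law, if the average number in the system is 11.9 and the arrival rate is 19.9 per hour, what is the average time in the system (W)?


W = L / lambda = 11.9 / 19.9 = 0.598 hours

0.598 hours


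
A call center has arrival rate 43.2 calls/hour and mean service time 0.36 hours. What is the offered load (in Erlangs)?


Offered load a = lambda * E[S] = 43.2 * 0.36 = 15.55 Erlangs

15.55 Erlangs


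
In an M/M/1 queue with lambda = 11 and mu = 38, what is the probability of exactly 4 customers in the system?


rho = 11/38; P(n) = (1-rho)*rho^n = (1-11/38)*(11/38)^4 = 0.005

0.005


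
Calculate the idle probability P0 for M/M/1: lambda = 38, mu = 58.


P0 = 1 - rho = 1 - 38/58 = 0.3448

0.3448


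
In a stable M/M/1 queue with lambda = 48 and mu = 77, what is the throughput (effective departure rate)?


For a stable queue (lambda < mu), throughput = lambda = 48 per hour

48 per hour


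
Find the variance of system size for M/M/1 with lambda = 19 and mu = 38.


rho = 19/38; Var(N) = rho/(1-rho)^2 = 2.0

2.0


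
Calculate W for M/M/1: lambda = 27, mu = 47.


W = 1/(mu - lambda) = 1/(47 - 27) = 0.05 hours

0.05 hours


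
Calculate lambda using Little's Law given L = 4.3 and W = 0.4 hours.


lambda = L / W = 4.3 / 0.4 = 10.75 per hour

10.75 per hour


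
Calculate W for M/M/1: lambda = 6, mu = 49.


W = 1/(mu - lambda) = 1/(49 - 6) = 0.0233 hours

0.0233 hours


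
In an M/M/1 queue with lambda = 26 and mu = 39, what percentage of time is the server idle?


Idle fraction = (1 - rho) * 100 = (1 - 26/39) * 100 = 33.3%

33.3%


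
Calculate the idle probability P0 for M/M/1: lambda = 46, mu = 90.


P0 = 1 - rho = 1 - 46/90 = 0.4889

0.4889


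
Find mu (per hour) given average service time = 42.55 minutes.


mu = 60 / avg_service_time = 60 / 42.55 = 1.41 per hour

1.41 per hour


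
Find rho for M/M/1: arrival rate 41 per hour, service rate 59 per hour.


rho = lambda/mu = 41/59 = 0.6949

0.6949


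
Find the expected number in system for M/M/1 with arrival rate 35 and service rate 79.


rho = 35/79; L = rho/(1-rho) = 0.8

0.8


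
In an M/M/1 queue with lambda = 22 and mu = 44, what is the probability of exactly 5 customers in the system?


rho = 22/44; P(n) = (1-rho)*rho^n = (1-22/44)*(22/44)^5 = 0.0156

0.0156


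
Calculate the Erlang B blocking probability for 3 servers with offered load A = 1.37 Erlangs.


B(N,A) = (A^N/N!) / sum(A^k/k!, k=0..N) with N=3, A=1.37 = 0.1147

0.1147


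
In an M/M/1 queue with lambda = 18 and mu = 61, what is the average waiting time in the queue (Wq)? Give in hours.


rho = 18/61; Wq = rho/(mu - lambda) = 0.0069 hours

0.0069 hours


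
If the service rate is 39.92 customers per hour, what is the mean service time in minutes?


Mean service time = 60/mu = 60/39.92 = 1.5 minutes

1.5 minutes


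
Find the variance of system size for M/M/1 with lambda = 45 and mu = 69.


rho = 45/69; Var(N) = rho/(1-rho)^2 = 5.39

5.39


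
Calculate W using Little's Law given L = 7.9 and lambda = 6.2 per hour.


W = L / lambda = 7.9 / 6.2 = 1.2742 hours

1.2742 hours


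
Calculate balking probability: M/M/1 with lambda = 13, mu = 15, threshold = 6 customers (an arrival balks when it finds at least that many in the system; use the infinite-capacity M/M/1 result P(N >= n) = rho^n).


P(N >= 6) = rho^6 = (13/15)^6 = 0.4238

0.4238


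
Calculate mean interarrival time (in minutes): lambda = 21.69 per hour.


Mean interarrival time = 60/lambda = 60/21.69 = 2.77 minutes

2.77 minutes


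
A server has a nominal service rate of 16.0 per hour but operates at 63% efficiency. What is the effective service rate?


Effective rate = mu * efficiency = 16.0 * 0.63 = 10.08 per hour

10.08 per hour


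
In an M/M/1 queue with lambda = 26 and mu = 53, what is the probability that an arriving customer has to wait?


P(wait) = rho = lambda/mu = 26/53 = 0.4906

0.4906


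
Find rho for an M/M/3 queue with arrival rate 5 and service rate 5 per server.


rho = lambda/(c*mu) = 5/(3*5) = 0.3333

0.3333


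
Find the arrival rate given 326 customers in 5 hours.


lambda = total arrivals / time = 326 / 5 = 65.2 per hour

65.2 per hour


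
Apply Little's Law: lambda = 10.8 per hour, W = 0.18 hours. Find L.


L = lambda * W = 10.8 * 0.18 = 1.94

1.94


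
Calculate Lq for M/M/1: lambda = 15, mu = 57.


rho = 15/57; Lq = rho^2/(1-rho) = 0.09

0.09


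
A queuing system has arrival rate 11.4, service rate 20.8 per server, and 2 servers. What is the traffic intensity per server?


rho = lambda / (c * mu) = 11.4 / (2 * 20.8) = 0.274

0.274


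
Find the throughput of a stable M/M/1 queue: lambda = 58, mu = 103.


For a stable queue (lambda < mu), throughput = lambda = 58 per hour

58 per hour


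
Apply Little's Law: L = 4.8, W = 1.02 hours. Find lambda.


lambda = L / W = 4.8 / 1.02 = 4.71 per hour

4.71 per hour


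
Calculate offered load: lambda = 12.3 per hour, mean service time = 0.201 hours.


Offered load a = lambda * E[S] = 12.3 * 0.201 = 2.47 Erlangs

2.47 Erlangs


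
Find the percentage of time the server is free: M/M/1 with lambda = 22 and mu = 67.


Idle fraction = (1 - rho) * 100 = (1 - 22/67) * 100 = 67.2%

67.2%


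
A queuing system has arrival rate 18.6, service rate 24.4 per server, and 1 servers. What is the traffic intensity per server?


rho = lambda / (c * mu) = 18.6 / (1 * 24.4) = 0.7623

0.7623


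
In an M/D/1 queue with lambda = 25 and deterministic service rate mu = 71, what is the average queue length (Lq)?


M/D/1: Lq = rho^2 / (2*(1-rho)) where rho = 25/71; Lq = 0.1

0.1


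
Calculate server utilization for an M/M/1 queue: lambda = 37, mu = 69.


rho = lambda/mu = 37/69 = 0.5362

0.5362


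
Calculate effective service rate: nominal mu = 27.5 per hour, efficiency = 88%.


Effective rate = mu * efficiency = 27.5 * 0.88 = 24.2 per hour

24.2 per hour


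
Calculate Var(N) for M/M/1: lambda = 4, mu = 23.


rho = 4/23; Var(N) = rho/(1-rho)^2 = 0.25

0.25


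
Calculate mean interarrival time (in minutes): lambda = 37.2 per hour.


Mean interarrival time = 60/lambda = 60/37.2 = 1.61 minutes

1.61 minutes


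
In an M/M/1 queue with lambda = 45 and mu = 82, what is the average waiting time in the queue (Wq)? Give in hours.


rho = 45/82; Wq = rho/(mu - lambda) = 0.0148 hours

0.0148 hours


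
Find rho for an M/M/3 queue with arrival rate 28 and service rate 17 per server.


rho = lambda/(c*mu) = 28/(3*17) = 0.549

0.549


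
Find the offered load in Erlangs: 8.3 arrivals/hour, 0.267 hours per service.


Offered load a = lambda * E[S] = 8.3 * 0.267 = 2.22 Erlangs

2.22 Erlangs


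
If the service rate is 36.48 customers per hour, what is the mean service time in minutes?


Mean service time = 60/mu = 60/36.48 = 1.64 minutes

1.64 minutes


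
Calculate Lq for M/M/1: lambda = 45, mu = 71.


rho = 45/71; Lq = rho^2/(1-rho) = 1.1

1.1


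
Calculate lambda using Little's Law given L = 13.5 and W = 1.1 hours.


lambda = L / W = 13.5 / 1.1 = 12.27 per hour

12.27 per hour


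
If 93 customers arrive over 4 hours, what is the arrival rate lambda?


lambda = total arrivals / time = 93 / 4 = 23.25 per hour

23.25 per hour


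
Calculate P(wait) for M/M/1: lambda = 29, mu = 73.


P(wait) = rho = lambda/mu = 29/73 = 0.3973

0.3973


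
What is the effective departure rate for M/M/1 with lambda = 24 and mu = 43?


For a stable queue (lambda < mu), throughput = lambda = 24 per hour

24 per hour


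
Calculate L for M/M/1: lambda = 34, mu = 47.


rho = 34/47; L = rho/(1-rho) = 2.62

2.62


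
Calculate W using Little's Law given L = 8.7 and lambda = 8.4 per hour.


W = L / lambda = 8.7 / 8.4 = 1.0357 hours

1.0357 hours


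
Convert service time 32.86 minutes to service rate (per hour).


mu = 60 / avg_service_time = 60 / 32.86 = 1.83 per hour

1.83 per hour


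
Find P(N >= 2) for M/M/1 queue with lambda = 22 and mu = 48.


P(N >= 2) = rho^2 = (22/48)^2 = 0.2101

0.2101


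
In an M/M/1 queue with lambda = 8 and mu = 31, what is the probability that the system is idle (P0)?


P0 = 1 - rho = 1 - 8/31 = 0.7419

0.7419


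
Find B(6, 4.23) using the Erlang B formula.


B(N,A) = (A^N/N!) / sum(A^k/k!, k=0..N) with N=6, A=4.23 = 0.134

0.134


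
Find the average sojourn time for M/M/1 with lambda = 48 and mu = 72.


W = 1/(mu - lambda) = 1/(72 - 48) = 0.0417 hours

0.0417 hours


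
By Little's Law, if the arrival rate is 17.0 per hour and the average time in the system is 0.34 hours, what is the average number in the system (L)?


L = lambda * W = 17.0 * 0.34 = 5.78

5.78


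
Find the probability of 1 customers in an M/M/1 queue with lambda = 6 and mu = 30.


rho = 6/30; P(n) = (1-rho)*rho^n = (1-6/30)*(6/30)^1 = 0.16

0.16


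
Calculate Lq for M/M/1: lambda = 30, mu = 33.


rho = 30/33; Lq = rho^2/(1-rho) = 9.09

9.09


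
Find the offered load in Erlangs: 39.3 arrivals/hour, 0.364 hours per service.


Offered load a = lambda * E[S] = 39.3 * 0.364 = 14.31 Erlangs

14.31 Erlangs


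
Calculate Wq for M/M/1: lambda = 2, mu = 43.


rho = 2/43; Wq = rho/(mu - lambda) = 0.0011 hours

0.0011 hours


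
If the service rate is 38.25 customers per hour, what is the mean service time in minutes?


Mean service time = 60/mu = 60/38.25 = 1.57 minutes

1.57 minutes


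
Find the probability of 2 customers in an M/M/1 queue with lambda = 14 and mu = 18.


rho = 14/18; P(n) = (1-rho)*rho^n = (1-14/18)*(14/18)^2 = 0.1344

0.1344


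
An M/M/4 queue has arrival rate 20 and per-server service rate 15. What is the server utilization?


rho = lambda/(c*mu) = 20/(4*15) = 0.3333

0.3333


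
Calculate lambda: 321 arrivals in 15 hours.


lambda = total arrivals / time = 321 / 15 = 21.4 per hour

21.4 per hour


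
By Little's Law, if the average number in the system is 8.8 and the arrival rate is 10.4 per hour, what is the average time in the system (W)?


W = L / lambda = 8.8 / 10.4 = 0.8462 hours

0.8462 hours


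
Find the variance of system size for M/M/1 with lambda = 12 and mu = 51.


rho = 12/51; Var(N) = rho/(1-rho)^2 = 0.4

0.4


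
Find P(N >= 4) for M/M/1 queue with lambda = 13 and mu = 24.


P(N >= 4) = rho^4 = (13/24)^4 = 0.0861

0.0861


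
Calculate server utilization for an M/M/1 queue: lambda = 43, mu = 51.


rho = lambda/mu = 43/51 = 0.8431

0.8431


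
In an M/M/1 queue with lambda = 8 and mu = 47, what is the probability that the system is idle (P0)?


P0 = 1 - rho = 1 - 8/47 = 0.8298

0.8298


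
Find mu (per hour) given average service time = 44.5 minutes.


mu = 60 / avg_service_time = 60 / 44.5 = 1.35 per hour

1.35 per hour


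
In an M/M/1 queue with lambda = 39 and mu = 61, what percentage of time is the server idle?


Idle fraction = (1 - rho) * 100 = (1 - 39/61) * 100 = 36.1%

36.1%


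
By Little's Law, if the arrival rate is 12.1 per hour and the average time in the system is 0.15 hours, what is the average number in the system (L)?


L = lambda * W = 12.1 * 0.15 = 1.82

1.82


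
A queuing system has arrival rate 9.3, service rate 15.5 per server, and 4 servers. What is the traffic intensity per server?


rho = lambda / (c * mu) = 9.3 / (4 * 15.5) = 0.15

0.15


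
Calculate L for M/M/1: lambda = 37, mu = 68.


rho = 37/68; L = rho/(1-rho) = 1.19

1.19


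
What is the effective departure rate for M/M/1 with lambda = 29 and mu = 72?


For a stable queue (lambda < mu), throughput = lambda = 29 per hour

29 per hour


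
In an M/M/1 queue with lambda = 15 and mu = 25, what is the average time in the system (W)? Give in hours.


W = 1/(mu - lambda) = 1/(25 - 15) = 0.1 hours

0.1 hours


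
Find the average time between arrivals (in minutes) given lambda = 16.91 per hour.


Mean interarrival time = 60/lambda = 60/16.91 = 3.55 minutes

3.55 minutes


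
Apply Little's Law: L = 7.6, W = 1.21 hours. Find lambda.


lambda = L / W = 7.6 / 1.21 = 6.28 per hour

6.28 per hour


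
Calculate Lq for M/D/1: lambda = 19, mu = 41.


M/D/1: Lq = rho^2 / (2*(1-rho)) where rho = 19/41; Lq = 0.2

0.2


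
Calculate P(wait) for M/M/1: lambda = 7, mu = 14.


P(wait) = rho = lambda/mu = 7/14 = 0.5

0.5


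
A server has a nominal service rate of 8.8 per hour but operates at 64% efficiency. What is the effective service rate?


Effective rate = mu * efficiency = 8.8 * 0.64 = 5.63 per hour

5.63 per hour


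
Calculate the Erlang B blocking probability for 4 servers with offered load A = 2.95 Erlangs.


B(N,A) = (A^N/N!) / sum(A^k/k!, k=0..N) with N=4, A=2.95 = 0.2005

0.2005


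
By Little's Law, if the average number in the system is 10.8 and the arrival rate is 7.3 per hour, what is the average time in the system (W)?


W = L / lambda = 10.8 / 7.3 = 1.4795 hours

1.4795 hours


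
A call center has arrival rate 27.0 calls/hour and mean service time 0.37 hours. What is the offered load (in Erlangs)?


Offered load a = lambda * E[S] = 27.0 * 0.37 = 9.99 Erlangs

9.99 Erlangs


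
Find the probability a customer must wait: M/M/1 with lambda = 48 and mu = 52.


P(wait) = rho = lambda/mu = 48/52 = 0.9231

0.9231


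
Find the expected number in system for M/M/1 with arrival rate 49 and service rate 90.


rho = 49/90; L = rho/(1-rho) = 1.2

1.2


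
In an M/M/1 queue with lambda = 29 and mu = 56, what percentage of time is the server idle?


Idle fraction = (1 - rho) * 100 = (1 - 29/56) * 100 = 48.2%

48.2%


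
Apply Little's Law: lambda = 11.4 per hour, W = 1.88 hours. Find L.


L = lambda * W = 11.4 * 1.88 = 21.43

21.43


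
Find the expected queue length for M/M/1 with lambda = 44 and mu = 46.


rho = 44/46; Lq = rho^2/(1-rho) = 21.04

21.04


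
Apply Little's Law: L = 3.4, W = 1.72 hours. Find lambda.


lambda = L / W = 3.4 / 1.72 = 1.98 per hour

1.98 per hour


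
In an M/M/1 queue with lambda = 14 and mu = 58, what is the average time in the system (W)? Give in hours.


W = 1/(mu - lambda) = 1/(58 - 14) = 0.0227 hours

0.0227 hours


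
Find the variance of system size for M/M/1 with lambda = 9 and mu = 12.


rho = 9/12; Var(N) = rho/(1-rho)^2 = 12.0

12.0


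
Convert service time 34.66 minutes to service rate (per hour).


mu = 60 / avg_service_time = 60 / 34.66 = 1.73 per hour

1.73 per hour


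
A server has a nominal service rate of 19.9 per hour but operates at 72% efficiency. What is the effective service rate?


Effective rate = mu * efficiency = 19.9 * 0.72 = 14.33 per hour

14.33 per hour


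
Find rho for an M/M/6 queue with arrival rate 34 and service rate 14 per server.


rho = lambda/(c*mu) = 34/(6*14) = 0.4048

0.4048


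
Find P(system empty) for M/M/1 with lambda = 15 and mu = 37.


P0 = 1 - rho = 1 - 15/37 = 0.5946

0.5946


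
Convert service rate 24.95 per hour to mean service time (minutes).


Mean service time = 60/mu = 60/24.95 = 2.4 minutes

2.4 minutes


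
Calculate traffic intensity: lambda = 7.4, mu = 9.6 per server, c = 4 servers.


rho = lambda / (c * mu) = 7.4 / (4 * 9.6) = 0.1927

0.1927


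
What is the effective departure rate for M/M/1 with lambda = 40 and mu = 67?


For a stable queue (lambda < mu), throughput = lambda = 40 per hour

40 per hour
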